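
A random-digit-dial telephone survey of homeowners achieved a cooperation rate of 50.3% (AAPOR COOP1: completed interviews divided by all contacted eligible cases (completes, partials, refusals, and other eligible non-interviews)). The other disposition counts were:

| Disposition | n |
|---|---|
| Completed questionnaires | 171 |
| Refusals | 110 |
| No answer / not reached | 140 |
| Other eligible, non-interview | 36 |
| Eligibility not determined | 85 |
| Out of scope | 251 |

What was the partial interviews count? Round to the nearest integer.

COOP1 = 171 / D = 0.503
D = 171 / 0.503 = 340.0
Other denominator terms total 317
partial interviews = 340.0 − 317 ≈ 23

23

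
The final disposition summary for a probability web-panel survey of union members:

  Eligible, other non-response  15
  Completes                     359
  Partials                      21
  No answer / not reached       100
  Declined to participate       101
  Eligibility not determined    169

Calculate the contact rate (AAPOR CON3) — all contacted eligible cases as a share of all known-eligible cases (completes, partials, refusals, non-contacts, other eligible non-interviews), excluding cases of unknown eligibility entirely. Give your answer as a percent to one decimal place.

Num: 359 + 21 + 101 + 15 = 496
Denom: 359 + 21 + 101 + 100 + 15 = 596
CON3 = 496 / 596 = 0.8322

83.2%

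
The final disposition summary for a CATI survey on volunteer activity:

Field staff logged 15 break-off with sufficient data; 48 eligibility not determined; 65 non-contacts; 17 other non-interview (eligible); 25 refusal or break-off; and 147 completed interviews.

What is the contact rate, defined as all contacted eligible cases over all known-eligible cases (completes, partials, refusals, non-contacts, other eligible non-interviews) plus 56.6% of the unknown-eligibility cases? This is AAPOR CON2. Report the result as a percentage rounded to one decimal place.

Numerator = 147 + 15 + 25 + 17 = 204
Eligible (known) = 147 + 15 + 25 + 65 + 17 = 269
Eligible share of unknowns = 0.5660 × 48 = 27.17
Base = 269 + 27.17 = 296.17
CON2 = 204 / 296.17 = 0.6888

68.9%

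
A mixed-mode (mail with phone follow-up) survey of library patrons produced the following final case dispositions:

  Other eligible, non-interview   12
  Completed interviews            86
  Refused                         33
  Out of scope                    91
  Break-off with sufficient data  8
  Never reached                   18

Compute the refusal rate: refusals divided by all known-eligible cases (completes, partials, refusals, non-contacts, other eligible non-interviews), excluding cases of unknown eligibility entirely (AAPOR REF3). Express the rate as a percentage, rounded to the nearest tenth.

Num: 33
Denom: 86 + 8 + 33 + 18 + 12 = 157
REF3 = 33 / 157 = 0.2102

21.0%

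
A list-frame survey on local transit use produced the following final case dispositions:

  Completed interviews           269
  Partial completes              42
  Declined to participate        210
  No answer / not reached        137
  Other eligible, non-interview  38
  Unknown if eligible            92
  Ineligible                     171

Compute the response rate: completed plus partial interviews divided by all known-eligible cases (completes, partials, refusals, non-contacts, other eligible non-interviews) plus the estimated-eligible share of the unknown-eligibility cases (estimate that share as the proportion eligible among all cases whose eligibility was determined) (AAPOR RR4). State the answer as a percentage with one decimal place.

40.4%

Numerator = 269 + 42 = 311
Eligible (known) = 269 + 42 + 210 + 137 + 38 = 696
e = 696 / (696 + 171) = 696 / 867 = 0.8028
Estimated eligible among unknowns = 0.8028 × 92 = 73.86
Denominator = 696 + 73.86 = 769.86
RR4 = 311 / 769.86 = 0.4040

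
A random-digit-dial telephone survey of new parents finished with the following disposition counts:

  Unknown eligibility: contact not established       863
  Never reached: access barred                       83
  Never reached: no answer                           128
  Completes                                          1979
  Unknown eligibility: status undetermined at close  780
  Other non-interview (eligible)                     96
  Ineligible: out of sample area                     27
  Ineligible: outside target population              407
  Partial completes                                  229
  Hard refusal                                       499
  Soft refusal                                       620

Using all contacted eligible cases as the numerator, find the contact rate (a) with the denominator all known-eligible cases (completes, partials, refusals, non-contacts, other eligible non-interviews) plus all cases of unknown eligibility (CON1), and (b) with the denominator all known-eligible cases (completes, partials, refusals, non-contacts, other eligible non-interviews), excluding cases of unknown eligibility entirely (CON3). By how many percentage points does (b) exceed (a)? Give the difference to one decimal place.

Refusal or break-off = 499 + 620 = 1119
Non-contacts = 128 + 83 = 211
Eligibility not determined = 863 + 780 = 1643
Screened out, ineligible = 407 + 27 = 434
Num: 1979 + 229 + 1119 + 96 = 3423
Base: 1979 + 229 + 1119 + 211 + 96 + 1643 = 5277
CON1 = 3423 / 5277 = 0.6487
Base: 1979 + 229 + 1119 + 211 + 96 = 3634
CON3 = 3423 / 3634 = 0.9419
Difference = 94.19 − 64.87 = 29.32 percentage points

29.3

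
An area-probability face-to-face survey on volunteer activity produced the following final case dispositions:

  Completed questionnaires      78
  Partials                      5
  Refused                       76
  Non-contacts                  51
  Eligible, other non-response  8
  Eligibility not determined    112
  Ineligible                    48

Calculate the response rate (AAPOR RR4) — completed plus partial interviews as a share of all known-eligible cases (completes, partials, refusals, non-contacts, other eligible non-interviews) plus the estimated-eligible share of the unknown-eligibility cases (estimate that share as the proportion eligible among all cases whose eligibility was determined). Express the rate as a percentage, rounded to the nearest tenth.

26.8%

Numerator → 78 + 5 = 83
Determined eligible → 78 + 5 + 76 + 51 + 8 = 218
e = 218 / (218 + 48) = 218 / 266 = 0.8195
e × U → 0.8195 × 112 = 91.78
Base → 218 + 91.78 = 309.78
RR4 = 83 / 309.78 = 0.2679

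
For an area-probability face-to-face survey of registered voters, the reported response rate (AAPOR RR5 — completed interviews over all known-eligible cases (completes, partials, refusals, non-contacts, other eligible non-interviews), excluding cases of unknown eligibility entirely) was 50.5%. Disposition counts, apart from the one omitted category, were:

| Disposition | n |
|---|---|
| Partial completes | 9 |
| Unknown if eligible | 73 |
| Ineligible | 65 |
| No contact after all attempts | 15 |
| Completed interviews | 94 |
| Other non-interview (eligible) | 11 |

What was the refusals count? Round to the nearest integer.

57

RR5 = 94 / D = 0.505
D = 94 / 0.505 = 186.1
Rest of base = 129
refusals = 186.1 − 129 ≈ 57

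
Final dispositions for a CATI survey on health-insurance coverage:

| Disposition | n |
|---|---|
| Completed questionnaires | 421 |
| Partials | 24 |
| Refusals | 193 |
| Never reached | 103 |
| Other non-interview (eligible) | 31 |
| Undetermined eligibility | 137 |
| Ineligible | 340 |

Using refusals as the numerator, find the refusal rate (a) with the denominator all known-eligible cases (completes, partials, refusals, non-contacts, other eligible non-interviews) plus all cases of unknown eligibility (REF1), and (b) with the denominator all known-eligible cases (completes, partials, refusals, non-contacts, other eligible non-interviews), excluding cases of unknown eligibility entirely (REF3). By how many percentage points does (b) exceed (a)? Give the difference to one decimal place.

Top → 193
Denom → 421 + 24 + 193 + 103 + 31 + 137 = 909
REF1 = 193 / 909 = 0.2123
Denom → 421 + 24 + 193 + 103 + 31 = 772
REF3 = 193 / 772 = 0.2500
Difference = 25.00 − 21.23 = 3.77 percentage points

3.8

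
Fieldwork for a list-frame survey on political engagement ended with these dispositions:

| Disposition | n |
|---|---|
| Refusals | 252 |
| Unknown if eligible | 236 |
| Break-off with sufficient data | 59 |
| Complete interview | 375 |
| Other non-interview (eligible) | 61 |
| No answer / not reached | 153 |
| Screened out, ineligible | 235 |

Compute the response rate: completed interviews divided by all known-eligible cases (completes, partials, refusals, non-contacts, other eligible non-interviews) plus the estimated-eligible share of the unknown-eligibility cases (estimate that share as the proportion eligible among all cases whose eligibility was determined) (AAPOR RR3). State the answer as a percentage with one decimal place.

34.5%

Numerator → 375
Known eligible → 375 + 59 + 252 + 153 + 61 = 900
e = 900 / (900 + 235) = 900 / 1135 = 0.7930
Estimated eligible among unknowns → 0.7930 × 236 = 187.15
Denom → 900 + 187.15 = 1087.15
RR3 = 375 / 1087.15 = 0.3449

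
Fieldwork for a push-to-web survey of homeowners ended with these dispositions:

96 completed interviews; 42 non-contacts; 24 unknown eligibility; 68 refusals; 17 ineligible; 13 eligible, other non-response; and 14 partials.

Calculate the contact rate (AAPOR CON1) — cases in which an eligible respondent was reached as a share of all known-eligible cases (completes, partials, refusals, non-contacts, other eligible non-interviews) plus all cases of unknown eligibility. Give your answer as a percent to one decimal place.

74.3%

Numerator: 96 + 14 + 68 + 13 = 191
Denom: 96 + 14 + 68 + 42 + 13 + 24 = 257
CON1 = 191 / 257 = 0.7432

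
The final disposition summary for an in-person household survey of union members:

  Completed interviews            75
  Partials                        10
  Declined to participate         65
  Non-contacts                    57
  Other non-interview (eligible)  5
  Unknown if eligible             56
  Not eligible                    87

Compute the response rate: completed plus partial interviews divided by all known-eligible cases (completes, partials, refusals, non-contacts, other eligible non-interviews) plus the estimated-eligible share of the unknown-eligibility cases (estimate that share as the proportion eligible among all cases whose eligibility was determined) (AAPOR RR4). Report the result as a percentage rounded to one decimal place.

33.8%

Numerator → 75 + 10 = 85
Eligible (known) → 75 + 10 + 65 + 57 + 5 = 212
e = 212 / (212 + 87) = 212 / 299 = 0.7090
Eligible share of unknowns → 0.7090 × 56 = 39.70
Base → 212 + 39.70 = 251.70
RR4 = 85 / 251.70 = 0.3377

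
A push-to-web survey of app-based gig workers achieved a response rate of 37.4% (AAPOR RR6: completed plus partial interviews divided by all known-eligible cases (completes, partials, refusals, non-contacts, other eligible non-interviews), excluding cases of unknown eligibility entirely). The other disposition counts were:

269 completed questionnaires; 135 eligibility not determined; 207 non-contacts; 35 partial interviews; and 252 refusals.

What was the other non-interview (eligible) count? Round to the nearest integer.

Numerator: 269 + 35 = 304
RR6 = 304 / D = 0.374
D = 304 / 0.374 = 812.8
Remaining denominator categories sum to 763
other non-interview (eligible) = 812.8 − 763 ≈ 50

50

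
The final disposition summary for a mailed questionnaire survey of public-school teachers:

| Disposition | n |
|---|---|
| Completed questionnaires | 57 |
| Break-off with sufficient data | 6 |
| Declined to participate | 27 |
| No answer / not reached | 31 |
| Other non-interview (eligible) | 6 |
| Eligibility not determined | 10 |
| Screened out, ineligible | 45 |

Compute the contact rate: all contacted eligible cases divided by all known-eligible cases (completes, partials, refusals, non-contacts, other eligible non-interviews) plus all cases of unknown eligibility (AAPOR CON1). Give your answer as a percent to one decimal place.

70.1%

Num → 57 + 6 + 27 + 6 = 96
Base → 57 + 6 + 27 + 31 + 6 + 10 = 137
CON1 = 96 / 137 = 0.7007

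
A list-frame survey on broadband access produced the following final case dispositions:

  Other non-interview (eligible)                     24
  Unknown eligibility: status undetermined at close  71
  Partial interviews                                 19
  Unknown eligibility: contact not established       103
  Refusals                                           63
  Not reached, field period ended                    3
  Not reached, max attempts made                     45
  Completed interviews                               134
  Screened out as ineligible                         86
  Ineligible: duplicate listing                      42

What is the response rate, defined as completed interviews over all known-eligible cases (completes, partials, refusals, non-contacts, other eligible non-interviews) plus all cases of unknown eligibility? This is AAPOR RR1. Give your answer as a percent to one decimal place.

No contact after all attempts = 3 + 45 = 48
Unknown eligibility = 103 + 71 = 174
Ineligible = 86 + 42 = 128
Top → 134
Denom → 134 + 19 + 63 + 48 + 24 + 174 = 462
RR1 = 134 / 462 = 0.2900

29.0%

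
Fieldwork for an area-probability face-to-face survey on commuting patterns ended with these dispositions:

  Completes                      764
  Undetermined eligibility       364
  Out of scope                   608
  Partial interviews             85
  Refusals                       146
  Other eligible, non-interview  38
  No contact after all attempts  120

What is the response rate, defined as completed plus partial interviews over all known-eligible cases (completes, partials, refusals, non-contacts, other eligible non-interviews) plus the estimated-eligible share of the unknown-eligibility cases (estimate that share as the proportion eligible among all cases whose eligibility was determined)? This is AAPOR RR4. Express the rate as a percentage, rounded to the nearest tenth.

Numerator → 764 + 85 = 849
Known eligible → 764 + 85 + 146 + 120 + 38 = 1153
e = 1153 / (1153 + 608) = 1153 / 1761 = 0.6547
Eligible share of unknowns → 0.6547 × 364 = 238.31
Base → 1153 + 238.31 = 1391.31
RR4 = 849 / 1391.31 = 0.6102

61.0%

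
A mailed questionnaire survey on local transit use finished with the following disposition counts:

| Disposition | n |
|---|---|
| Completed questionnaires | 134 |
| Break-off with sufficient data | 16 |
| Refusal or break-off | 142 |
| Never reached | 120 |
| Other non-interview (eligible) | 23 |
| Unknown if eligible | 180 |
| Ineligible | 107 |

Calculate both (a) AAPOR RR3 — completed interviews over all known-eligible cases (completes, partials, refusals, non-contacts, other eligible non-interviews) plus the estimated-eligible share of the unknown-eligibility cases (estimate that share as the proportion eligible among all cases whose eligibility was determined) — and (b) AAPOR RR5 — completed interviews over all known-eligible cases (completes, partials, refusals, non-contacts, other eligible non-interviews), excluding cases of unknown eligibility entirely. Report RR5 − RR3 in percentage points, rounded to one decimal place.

Num → 134
Determined eligible → 134 + 16 + 142 + 120 + 23 = 435
e = 435 / (435 + 107) = 435 / 542 = 0.8026
e × U → 0.8026 × 180 = 144.47
Base → 435 + 144.47 = 579.47
RR3 = 134 / 579.47 = 0.2312
Base → 134 + 16 + 142 + 120 + 23 = 435
RR5 = 134 / 435 = 0.3080
Difference = 30.80 − 23.12 = 7.68 percentage points

7.7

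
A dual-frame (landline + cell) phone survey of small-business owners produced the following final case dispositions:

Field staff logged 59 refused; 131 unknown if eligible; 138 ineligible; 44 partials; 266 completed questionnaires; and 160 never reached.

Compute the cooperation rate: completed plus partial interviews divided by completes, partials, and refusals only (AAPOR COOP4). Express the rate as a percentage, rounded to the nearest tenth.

84.0%

Top: 266 + 44 = 310
Denom: 266 + 44 + 59 = 369
COOP4 = 310 / 369 = 0.8401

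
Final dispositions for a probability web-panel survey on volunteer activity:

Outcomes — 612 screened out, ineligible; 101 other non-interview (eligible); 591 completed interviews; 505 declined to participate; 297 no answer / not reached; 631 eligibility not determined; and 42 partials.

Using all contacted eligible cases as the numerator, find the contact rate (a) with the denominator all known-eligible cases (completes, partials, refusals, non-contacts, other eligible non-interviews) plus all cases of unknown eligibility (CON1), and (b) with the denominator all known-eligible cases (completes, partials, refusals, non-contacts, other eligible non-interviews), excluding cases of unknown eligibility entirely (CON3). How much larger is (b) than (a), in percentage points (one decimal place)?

Num: 591 + 42 + 505 + 101 = 1239
Denominator: 591 + 42 + 505 + 297 + 101 + 631 = 2167
CON1 = 1239 / 2167 = 0.5718
Denominator: 591 + 42 + 505 + 297 + 101 = 1536
CON3 = 1239 / 1536 = 0.8066
Difference = 80.66 − 57.18 = 23.48 percentage points

23.5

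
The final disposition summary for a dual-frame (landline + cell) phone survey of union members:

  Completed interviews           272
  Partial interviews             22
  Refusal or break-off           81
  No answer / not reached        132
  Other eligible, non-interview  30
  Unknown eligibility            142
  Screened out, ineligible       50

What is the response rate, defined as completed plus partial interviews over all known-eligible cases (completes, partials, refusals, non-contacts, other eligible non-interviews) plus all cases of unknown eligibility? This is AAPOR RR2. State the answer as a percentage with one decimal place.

Top: 272 + 22 = 294
Denominator: 272 + 22 + 81 + 132 + 30 + 142 = 679
RR2 = 294 / 679 = 0.4330

43.3%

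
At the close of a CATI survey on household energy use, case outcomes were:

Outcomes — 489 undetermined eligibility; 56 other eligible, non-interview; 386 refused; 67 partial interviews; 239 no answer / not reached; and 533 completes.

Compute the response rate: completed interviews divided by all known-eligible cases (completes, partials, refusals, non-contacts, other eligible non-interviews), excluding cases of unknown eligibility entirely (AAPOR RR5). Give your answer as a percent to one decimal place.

41.6%

Top: 533
Denominator: 533 + 67 + 386 + 239 + 56 = 1281
RR5 = 533 / 1281 = 0.4161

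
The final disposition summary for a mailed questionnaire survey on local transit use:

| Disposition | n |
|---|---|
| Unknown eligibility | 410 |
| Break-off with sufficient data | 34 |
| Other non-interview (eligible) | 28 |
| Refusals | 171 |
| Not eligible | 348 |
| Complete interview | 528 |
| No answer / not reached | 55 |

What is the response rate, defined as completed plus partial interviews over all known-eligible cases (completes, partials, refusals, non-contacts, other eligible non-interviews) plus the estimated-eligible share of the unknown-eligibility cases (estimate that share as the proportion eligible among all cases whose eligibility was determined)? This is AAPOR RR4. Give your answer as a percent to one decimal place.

Top = 528 + 34 = 562
Determined eligible = 528 + 34 + 171 + 55 + 28 = 816
e = 816 / (816 + 348) = 816 / 1164 = 0.7010
Estimated eligible among unknowns = 0.7010 × 410 = 287.41
Denom = 816 + 287.41 = 1103.41
RR4 = 562 / 1103.41 = 0.5093

50.9%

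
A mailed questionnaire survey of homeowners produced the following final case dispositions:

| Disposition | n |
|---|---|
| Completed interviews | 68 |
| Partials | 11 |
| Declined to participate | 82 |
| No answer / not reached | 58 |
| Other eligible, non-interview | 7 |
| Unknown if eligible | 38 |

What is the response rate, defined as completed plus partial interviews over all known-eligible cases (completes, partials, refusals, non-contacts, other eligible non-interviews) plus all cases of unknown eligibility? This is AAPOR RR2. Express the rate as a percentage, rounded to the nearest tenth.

Numerator: 68 + 11 = 79
Denom: 68 + 11 + 82 + 58 + 7 + 38 = 264
RR2 = 79 / 264 = 0.2992

29.9%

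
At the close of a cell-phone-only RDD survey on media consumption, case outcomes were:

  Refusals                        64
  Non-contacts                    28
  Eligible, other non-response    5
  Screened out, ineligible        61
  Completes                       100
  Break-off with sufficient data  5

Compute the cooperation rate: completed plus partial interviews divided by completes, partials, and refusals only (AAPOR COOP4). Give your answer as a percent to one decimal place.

62.1%

Top = 100 + 5 = 105
Base = 100 + 5 + 64 = 169
COOP4 = 105 / 169 = 0.6213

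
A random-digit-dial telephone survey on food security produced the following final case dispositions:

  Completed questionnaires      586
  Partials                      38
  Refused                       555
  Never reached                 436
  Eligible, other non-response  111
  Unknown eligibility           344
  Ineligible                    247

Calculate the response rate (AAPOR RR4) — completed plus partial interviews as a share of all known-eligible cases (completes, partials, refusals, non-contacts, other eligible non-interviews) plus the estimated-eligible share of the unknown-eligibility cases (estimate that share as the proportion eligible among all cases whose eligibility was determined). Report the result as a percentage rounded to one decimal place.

Num = 586 + 38 = 624
Eligible (known) = 586 + 38 + 555 + 436 + 111 = 1726
e = 1726 / (1726 + 247) = 1726 / 1973 = 0.8748
Eligible share of unknowns = 0.8748 × 344 = 300.93
Denom = 1726 + 300.93 = 2026.93
RR4 = 624 / 2026.93 = 0.3079

30.8%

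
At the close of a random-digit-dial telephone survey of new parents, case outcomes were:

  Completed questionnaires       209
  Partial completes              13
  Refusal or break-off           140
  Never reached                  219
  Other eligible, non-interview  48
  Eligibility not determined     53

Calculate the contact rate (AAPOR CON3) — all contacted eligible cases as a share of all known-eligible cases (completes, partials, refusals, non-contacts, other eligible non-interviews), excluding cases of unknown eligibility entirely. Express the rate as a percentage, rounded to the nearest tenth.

Numerator → 209 + 13 + 140 + 48 = 410
Base → 209 + 13 + 140 + 219 + 48 = 629
CON3 = 410 / 629 = 0.6518

65.2%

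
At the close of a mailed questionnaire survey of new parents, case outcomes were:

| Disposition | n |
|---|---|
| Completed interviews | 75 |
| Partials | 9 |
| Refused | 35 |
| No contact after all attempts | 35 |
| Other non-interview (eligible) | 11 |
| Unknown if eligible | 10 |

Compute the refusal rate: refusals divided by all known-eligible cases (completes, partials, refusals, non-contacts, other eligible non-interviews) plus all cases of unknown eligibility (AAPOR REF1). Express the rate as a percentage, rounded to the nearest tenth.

Num → 35
Denom → 75 + 9 + 35 + 35 + 11 + 10 = 175
REF1 = 35 / 175 = 0.2000

20.0%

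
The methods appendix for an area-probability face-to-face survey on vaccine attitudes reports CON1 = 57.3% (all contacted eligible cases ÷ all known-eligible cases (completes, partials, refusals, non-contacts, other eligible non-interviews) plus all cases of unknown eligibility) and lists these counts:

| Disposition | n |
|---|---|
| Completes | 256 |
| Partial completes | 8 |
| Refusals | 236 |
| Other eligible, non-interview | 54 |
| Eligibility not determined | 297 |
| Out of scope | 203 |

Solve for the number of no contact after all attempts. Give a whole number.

Top = 256 + 8 + 236 + 54 = 554
CON1 = 554 / D = 0.573
D = 554 / 0.573 = 966.8
Remaining denominator categories sum to 851
no contact after all attempts = 966.8 − 851 ≈ 116

116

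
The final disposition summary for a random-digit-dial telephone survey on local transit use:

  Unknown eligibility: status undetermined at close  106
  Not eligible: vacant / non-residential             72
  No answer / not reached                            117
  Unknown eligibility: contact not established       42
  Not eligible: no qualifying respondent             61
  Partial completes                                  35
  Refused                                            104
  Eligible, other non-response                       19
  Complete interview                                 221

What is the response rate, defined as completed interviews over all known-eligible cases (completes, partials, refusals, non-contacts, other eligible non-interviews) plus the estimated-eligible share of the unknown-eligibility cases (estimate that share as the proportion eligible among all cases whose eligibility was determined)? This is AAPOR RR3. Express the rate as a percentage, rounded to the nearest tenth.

36.1%

Eligibility not determined = 42 + 106 = 148
Ineligible = 61 + 72 = 133
Top = 221
Known eligible = 221 + 35 + 104 + 117 + 19 = 496
e = 496 / (496 + 133) = 496 / 629 = 0.7886
Estimated eligible among unknowns = 0.7886 × 148 = 116.71
Base = 496 + 116.71 = 612.71
RR3 = 221 / 612.71 = 0.3607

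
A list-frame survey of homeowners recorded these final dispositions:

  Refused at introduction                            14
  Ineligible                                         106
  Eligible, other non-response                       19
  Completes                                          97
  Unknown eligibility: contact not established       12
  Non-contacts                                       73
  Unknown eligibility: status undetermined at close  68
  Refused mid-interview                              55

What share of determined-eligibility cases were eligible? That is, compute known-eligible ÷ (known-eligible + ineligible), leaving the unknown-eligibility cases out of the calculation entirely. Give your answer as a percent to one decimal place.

70.9%

Refusal or break-off = 14 + 55 = 69
Undetermined eligibility = 12 + 68 = 80
Known eligible → 97 + 69 + 73 + 19 = 258
e = 258 / (258 + 106) = 258 / 364 = 0.7088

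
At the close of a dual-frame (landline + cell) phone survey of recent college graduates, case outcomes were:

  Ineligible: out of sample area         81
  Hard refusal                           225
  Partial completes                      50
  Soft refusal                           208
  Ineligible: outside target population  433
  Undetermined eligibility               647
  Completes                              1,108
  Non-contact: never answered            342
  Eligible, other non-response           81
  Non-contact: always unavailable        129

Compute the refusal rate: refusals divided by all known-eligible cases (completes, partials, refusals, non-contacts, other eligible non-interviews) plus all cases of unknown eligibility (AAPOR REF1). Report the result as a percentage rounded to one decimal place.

Refusal or break-off = 225 + 208 = 433
Never reached = 342 + 129 = 471
Not eligible = 433 + 81 = 514
Numerator = 433
Base = 1108 + 50 + 433 + 471 + 81 + 647 = 2790
REF1 = 433 / 2790 = 0.1552

15.5%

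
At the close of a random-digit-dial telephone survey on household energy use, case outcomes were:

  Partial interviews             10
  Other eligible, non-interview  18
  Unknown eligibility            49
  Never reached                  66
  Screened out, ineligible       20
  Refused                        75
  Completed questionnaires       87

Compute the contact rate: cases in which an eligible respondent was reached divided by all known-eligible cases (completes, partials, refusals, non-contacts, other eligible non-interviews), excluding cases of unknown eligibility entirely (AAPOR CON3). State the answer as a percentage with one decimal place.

74.2%

Num → 87 + 10 + 75 + 18 = 190
Denominator → 87 + 10 + 75 + 66 + 18 = 256
CON3 = 190 / 256 = 0.7422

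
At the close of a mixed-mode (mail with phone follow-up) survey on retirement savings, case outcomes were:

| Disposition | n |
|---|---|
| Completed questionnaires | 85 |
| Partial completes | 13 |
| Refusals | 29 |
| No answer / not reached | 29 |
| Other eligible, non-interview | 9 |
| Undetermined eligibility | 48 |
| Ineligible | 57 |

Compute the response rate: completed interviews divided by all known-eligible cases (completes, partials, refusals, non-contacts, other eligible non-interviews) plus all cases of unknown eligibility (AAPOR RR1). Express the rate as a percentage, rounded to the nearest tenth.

39.9%

Num: 85
Base: 85 + 13 + 29 + 29 + 9 + 48 = 213
RR1 = 85 / 213 = 0.3991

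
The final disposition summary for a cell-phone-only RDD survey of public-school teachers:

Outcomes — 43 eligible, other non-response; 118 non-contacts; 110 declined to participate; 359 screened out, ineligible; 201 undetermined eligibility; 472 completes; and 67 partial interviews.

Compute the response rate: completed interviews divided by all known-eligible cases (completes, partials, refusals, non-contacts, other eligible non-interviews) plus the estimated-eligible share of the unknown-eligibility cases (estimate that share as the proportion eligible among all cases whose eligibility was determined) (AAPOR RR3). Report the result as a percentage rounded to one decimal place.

49.7%

Top = 472
Eligible (known) = 472 + 67 + 110 + 118 + 43 = 810
e = 810 / (810 + 359) = 810 / 1169 = 0.6929
e × U = 0.6929 × 201 = 139.27
Denom = 810 + 139.27 = 949.27
RR3 = 472 / 949.27 = 0.4972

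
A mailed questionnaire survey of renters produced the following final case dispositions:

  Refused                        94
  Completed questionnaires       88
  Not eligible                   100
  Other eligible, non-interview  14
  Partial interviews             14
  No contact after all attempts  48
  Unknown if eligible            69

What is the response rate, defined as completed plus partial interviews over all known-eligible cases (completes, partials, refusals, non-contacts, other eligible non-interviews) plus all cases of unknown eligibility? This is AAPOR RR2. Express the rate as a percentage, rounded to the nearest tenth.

Numerator = 88 + 14 = 102
Denominator = 88 + 14 + 94 + 48 + 14 + 69 = 327
RR2 = 102 / 327 = 0.3119

31.2%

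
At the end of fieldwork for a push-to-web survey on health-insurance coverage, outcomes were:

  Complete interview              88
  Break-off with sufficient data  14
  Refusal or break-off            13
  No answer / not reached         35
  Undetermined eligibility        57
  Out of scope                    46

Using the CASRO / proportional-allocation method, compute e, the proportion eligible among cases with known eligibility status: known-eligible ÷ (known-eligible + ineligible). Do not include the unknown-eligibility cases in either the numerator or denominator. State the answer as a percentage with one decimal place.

76.5%

Eligible (known) → 88 + 14 + 13 + 35 = 150
e = 150 / (150 + 46) = 150 / 196 = 0.7653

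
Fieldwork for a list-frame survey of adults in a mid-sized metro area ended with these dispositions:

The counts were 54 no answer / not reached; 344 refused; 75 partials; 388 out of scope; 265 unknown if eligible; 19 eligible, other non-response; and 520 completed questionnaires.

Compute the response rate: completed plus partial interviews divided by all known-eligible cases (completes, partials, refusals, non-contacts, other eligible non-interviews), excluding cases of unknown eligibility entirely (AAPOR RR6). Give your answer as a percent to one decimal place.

58.8%

Top = 520 + 75 = 595
Base = 520 + 75 + 344 + 54 + 19 = 1012
RR6 = 595 / 1012 = 0.5879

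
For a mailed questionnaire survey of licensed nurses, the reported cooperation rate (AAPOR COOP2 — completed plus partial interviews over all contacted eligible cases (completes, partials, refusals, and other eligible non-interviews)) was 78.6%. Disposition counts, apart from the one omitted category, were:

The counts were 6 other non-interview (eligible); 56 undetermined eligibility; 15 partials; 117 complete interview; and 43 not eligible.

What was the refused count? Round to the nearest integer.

Numerator: 117 + 15 = 132
COOP2 = 132 / D = 0.786
D = 132 / 0.786 = 167.9
Other denominator terms total 138
refused = 167.9 − 138 ≈ 30

30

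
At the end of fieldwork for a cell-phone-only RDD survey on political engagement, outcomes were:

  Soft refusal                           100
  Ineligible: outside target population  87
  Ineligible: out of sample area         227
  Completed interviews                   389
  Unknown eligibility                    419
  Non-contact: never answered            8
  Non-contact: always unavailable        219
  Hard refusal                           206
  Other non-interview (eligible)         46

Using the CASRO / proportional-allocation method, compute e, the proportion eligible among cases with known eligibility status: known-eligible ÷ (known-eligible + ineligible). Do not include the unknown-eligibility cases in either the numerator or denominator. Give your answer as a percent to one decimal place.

75.5%

Refusals = 206 + 100 = 306
No answer / not reached = 8 + 219 = 227
Ineligible = 87 + 227 = 314
Determined eligible = 389 + 306 + 227 + 46 = 968
e = 968 / (968 + 314) = 968 / 1282 = 0.7551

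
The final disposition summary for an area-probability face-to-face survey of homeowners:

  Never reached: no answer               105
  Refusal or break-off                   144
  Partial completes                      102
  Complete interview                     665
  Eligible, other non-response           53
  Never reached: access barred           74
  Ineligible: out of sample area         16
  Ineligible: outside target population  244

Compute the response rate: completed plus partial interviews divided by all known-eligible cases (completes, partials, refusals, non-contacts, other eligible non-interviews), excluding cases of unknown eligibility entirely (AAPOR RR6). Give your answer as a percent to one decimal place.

67.1%

Never reached = 105 + 74 = 179
Ineligible = 244 + 16 = 260
Numerator: 665 + 102 = 767
Denominator: 665 + 102 + 144 + 179 + 53 = 1143
RR6 = 767 / 1143 = 0.6710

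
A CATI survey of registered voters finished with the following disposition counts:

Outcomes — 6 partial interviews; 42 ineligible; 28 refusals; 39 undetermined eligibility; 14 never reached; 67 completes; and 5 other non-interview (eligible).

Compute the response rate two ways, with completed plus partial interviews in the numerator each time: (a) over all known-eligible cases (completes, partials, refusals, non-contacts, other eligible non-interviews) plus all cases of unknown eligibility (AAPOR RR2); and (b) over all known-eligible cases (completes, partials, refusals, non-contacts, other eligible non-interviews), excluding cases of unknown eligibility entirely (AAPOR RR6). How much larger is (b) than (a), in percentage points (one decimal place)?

14.9

Numerator: 67 + 6 = 73
Denominator: 67 + 6 + 28 + 14 + 5 + 39 = 159
RR2 = 73 / 159 = 0.4591
Denominator: 67 + 6 + 28 + 14 + 5 = 120
RR6 = 73 / 120 = 0.6083
Difference = 60.83 − 45.91 = 14.92 percentage points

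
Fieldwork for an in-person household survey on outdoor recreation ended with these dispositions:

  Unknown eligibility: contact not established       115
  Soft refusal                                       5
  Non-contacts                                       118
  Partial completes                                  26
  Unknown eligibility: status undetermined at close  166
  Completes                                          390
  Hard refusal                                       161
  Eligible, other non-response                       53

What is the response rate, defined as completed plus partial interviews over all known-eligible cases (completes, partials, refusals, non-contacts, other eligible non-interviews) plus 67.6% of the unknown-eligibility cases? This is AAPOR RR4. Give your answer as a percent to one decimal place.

44.1%

Declined to participate = 161 + 5 = 166
Unknown eligibility = 115 + 166 = 281
Num = 390 + 26 = 416
Eligible (known) = 390 + 26 + 166 + 118 + 53 = 753
Eligible share of unknowns = 0.6760 × 281 = 189.96
Base = 753 + 189.96 = 942.96
RR4 = 416 / 942.96 = 0.4412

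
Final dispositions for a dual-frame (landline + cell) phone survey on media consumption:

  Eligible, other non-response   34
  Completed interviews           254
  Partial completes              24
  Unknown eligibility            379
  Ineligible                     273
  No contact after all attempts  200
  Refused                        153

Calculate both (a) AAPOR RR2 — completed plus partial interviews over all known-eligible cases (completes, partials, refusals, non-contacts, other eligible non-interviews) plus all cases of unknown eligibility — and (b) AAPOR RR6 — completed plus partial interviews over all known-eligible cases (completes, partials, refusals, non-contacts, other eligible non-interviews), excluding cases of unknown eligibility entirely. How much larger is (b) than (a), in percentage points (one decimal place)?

Num → 254 + 24 = 278
Denom → 254 + 24 + 153 + 200 + 34 + 379 = 1044
RR2 = 278 / 1044 = 0.2663
Denom → 254 + 24 + 153 + 200 + 34 = 665
RR6 = 278 / 665 = 0.4180
Difference = 41.80 − 26.63 = 15.17 percentage points

15.2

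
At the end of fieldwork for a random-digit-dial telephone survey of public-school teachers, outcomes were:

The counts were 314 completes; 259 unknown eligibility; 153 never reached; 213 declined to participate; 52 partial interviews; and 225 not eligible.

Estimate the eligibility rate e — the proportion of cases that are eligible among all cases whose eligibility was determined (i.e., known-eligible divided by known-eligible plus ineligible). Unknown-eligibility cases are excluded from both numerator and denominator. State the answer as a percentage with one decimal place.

Eligible (known) = 314 + 52 + 213 + 153 = 732
e = 732 / (732 + 225) = 732 / 957 = 0.7649

76.5%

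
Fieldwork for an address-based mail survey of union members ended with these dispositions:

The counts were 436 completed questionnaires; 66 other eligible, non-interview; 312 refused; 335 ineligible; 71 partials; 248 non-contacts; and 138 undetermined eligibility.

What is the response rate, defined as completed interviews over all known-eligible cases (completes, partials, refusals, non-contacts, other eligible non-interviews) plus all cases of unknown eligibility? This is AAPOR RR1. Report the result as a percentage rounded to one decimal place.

Top = 436
Denom = 436 + 71 + 312 + 248 + 66 + 138 = 1271
RR1 = 436 / 1271 = 0.3430

34.3%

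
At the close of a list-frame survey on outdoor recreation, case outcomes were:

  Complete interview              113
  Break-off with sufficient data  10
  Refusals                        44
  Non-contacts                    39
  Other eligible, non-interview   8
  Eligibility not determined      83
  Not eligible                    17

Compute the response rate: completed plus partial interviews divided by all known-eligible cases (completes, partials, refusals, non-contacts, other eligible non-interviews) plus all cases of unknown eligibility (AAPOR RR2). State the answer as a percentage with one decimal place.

41.4%

Num → 113 + 10 = 123
Base → 113 + 10 + 44 + 39 + 8 + 83 = 297
RR2 = 123 / 297 = 0.4141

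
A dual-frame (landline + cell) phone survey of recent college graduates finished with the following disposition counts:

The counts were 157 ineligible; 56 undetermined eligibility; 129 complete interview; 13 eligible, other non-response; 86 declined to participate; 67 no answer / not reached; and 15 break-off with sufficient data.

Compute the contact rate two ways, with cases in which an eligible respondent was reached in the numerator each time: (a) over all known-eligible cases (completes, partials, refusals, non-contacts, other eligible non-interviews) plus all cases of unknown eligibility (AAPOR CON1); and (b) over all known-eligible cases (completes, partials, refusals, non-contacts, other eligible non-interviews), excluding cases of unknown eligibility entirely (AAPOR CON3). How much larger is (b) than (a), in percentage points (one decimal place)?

12.0

Top = 129 + 15 + 86 + 13 = 243
Denominator = 129 + 15 + 86 + 67 + 13 + 56 = 366
CON1 = 243 / 366 = 0.6639
Denominator = 129 + 15 + 86 + 67 + 13 = 310
CON3 = 243 / 310 = 0.7839
Difference = 78.39 − 66.39 = 12.00 percentage points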